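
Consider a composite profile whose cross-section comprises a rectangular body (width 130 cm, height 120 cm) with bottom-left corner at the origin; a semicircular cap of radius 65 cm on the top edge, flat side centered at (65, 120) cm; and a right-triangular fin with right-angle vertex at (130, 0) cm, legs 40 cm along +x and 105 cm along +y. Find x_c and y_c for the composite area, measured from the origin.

rectangular body: A = 130 × 120 = 15600.00, centroid at (65.00, 60.00).
semicircular top: A = ½π·65² = 6636.61, centroid at (65.00, 147.59).
triangular fin: A = ½·40·105 = 2100.00, centroid at (143.33, 35.00).
ΣA = 24336.61 cm², ΣAx_c = 1746379.94 cm³, ΣAy_c = 1988977.07 cm³.
x_c = 1746379.94/24336.61 = 71.76 cm; y_c = 1988977.07/24336.61 = 81.73 cm.

x_c = 71.76 cm, y_c = 81.73 cm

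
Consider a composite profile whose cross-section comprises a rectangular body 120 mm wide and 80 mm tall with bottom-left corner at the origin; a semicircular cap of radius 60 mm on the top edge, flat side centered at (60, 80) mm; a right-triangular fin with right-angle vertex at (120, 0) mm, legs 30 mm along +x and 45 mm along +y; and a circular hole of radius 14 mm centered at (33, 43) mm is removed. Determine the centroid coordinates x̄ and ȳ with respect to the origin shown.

rectangular body: A = 120 × 80 = 9600.00, centroid at (60.00, 40.00).
semicircular top: A = ½π·60² = 5654.87, centroid at (60.00, 105.46).
triangular fin: A = ½·30·45 = 675.00, centroid at (130.00, 15.00).
hole: A = −π·14² = -615.75, centroid at (33.00, 43.00).
ΣA = 15314.11 mm², ΣAx̄ = 982722.19 mm³, ΣAȳ = 964037.00 mm³.
x̄ = 982722.19/15314.11 = 64.17 mm; ȳ = 964037.00/15314.11 = 62.95 mm.

x̄ = 64.17 mm, ȳ = 62.95 mm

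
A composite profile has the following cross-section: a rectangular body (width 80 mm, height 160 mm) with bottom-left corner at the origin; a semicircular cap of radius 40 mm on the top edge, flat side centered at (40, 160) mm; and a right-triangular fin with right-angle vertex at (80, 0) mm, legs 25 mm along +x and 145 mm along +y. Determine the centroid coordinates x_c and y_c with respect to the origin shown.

x_c = 45.12 mm, y_c = 90.88 mm

rectangular body: A = 80 × 160 = 12800.00, centroid at (40.00, 80.00).
semicircular top: A = ½π·40² = 2513.27, centroid at (40.00, 176.98).
triangular fin: A = ½·25·145 = 1812.50, centroid at (88.33, 48.33).
ΣA = 17125.77 mm², ΣAx_c = 772635.13 mm³, ΣAy_c = 1556394.69 mm³.
x_c = 772635.13/17125.77 = 45.12 mm; y_c = 1556394.69/17125.77 = 90.88 mm.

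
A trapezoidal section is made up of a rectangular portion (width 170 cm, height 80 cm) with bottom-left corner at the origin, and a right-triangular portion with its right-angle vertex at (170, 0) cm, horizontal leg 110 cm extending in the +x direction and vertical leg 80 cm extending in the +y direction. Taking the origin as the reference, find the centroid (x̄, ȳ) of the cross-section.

x̄ = 114.74 cm, ȳ = 36.74 cm

rectangular portion: A = 170 × 80 = 13600.00, centroid at (85.00, 40.00).
triangular portion: A = ½·110·80 = 4400.00, centroid at (206.67, 26.67).
ΣA = 18000.00 cm²
ΣAx̄ = (13600.00)(85.00) + (4400.00)(206.67) = 2065333.33 cm³
ΣAȳ = (13600.00)(40.00) + (4400.00)(26.67) = 661333.33 cm³
x̄ = 2065333.33 / 18000.00 = 114.74 cm
ȳ = 661333.33 / 18000.00 = 36.74 cm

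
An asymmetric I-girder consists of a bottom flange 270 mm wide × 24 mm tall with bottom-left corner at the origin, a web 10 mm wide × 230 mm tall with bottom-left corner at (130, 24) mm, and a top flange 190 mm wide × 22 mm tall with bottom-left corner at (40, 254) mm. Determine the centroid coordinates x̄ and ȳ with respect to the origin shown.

bottom flange: A = 270 × 24 = 6480.00, centroid at (135.00, 12.00).
web: A = 10 × 230 = 2300.00, centroid at (135.00, 139.00).
top flange: A = 190 × 22 = 4180.00, centroid at (135.00, 265.00).
ΣA = 12960.00 mm²
ΣAx̄ = (6480.00)(135.00) + (2300.00)(135.00) + (4180.00)(135.00) = 1749600.00 mm³
ΣAȳ = (6480.00)(12.00) + (2300.00)(139.00) + (4180.00)(265.00) = 1505160.00 mm³
x̄ = 1749600.00 / 12960.00 = 135.00 mm
ȳ = 1505160.00 / 12960.00 = 116.14 mm

x̄ = 135.00 mm, ȳ = 116.14 mm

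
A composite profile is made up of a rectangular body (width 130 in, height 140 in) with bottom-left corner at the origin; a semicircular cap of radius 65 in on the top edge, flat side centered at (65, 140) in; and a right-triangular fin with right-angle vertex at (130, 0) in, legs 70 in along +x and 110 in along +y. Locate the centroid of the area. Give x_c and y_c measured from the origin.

rectangular body: A = 130 × 140 = 18200.00, centroid at (65.00, 70.00).
semicircular top: A = ½π·65² = 6636.61, centroid at (65.00, 167.59).
triangular fin: A = ½·70·110 = 3850.00, centroid at (153.33, 36.67).
ΣA = 28686.61 in²
ΣAx_c = (18200.00)(65.00) + (6636.61)(65.00) + (3850.00)(153.33) = 2204713.27 in³
ΣAy_c = (18200.00)(70.00) + (6636.61)(167.59) + (3850.00)(36.67) = 2527376.03 in³
x_c = 2204713.27 / 28686.61 = 76.86 in
y_c = 2527376.03 / 28686.61 = 88.10 in

x_c = 76.86 in, y_c = 88.10 in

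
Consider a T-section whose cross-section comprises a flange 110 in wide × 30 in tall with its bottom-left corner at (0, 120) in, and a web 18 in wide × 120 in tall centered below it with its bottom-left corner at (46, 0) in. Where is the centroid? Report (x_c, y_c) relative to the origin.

x_c = 55.00 in, y_c = 105.33 in

web: A = 18 × 120 = 2160.00, centroid at (55.00, 60.00).
flange: A = 110 × 30 = 3300.00, centroid at (55.00, 135.00).
ΣA = 5460.00 in², ΣAx_c = 300300.00 in³, ΣAy_c = 575100.00 in³.
x_c = 300300.00/5460.00 = 55.00 in; y_c = 575100.00/5460.00 = 105.33 in.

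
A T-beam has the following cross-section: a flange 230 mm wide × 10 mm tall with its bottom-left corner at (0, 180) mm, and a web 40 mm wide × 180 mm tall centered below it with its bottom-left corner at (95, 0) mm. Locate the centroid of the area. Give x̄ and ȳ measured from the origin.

x̄ = 115.00 mm, ȳ = 113.00 mm

web: A = 40 × 180 = 7200.00, centroid at (115.00, 90.00).
flange: A = 230 × 10 = 2300.00, centroid at (115.00, 185.00).
ΣA = 9500.00 mm², ΣAx̄ = 1092500.00 mm³, ΣAȳ = 1073500.00 mm³.
x̄ = 1092500.00/9500.00 = 115.00 mm; ȳ = 1073500.00/9500.00 = 113.00 mm.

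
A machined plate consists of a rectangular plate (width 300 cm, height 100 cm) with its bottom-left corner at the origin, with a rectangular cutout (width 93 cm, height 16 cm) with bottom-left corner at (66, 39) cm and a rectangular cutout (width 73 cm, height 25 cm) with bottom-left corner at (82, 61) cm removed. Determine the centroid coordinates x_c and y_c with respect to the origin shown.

plate: A = 300 × 100 = 30000.00, centroid at (150.00, 50.00).
hole 1: A = −(93 × 16) = -1488.00, centroid at (112.50, 47.00).
hole 2: A = −(73 × 25) = -1825.00, centroid at (118.50, 73.50).
ΣA = 26687.00 cm²
ΣAx_c = (30000.00)(150.00) + (-1488.00)(112.50) + (-1825.00)(118.50) = 4116337.50 cm³
ΣAy_c = (30000.00)(50.00) + (-1488.00)(47.00) + (-1825.00)(73.50) = 1295926.50 cm³
x_c = 4116337.50 / 26687.00 = 154.25 cm
y_c = 1295926.50 / 26687.00 = 48.56 cm

x_c = 154.25 cm, y_c = 48.56 cm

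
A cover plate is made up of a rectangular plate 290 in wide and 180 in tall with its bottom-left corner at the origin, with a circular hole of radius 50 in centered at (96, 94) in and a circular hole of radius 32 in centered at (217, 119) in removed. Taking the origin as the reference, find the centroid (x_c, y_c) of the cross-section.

plate: A = 290 × 180 = 52200.00, centroid at (145.00, 90.00).
hole 1: A = −π·50² = -7853.98, centroid at (96.00, 94.00).
hole 2: A = −π·32² = -3216.99, centroid at (217.00, 119.00).
ΣA = 41129.03 in², ΣAx_c = 6116930.74 in³, ΣAy_c = 3576903.81 in³.
x_c = 6116930.74/41129.03 = 148.73 in; y_c = 3576903.81/41129.03 = 86.97 in.

x_c = 148.73 in, y_c = 86.97 in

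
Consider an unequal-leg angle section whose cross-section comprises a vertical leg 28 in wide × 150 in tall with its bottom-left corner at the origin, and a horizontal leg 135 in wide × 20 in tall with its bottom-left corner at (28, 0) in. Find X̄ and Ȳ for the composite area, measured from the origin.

X̄ = 45.89 in, Ȳ = 49.57 in

vertical leg: A = 28 × 150 = 4200.00, centroid at (14.00, 75.00).
horizontal leg: A = 135 × 20 = 2700.00, centroid at (95.50, 10.00).
ΣA = 6900.00 in²
ΣAX̄ = (4200.00)(14.00) + (2700.00)(95.50) = 316650.00 in³
ΣAȲ = (4200.00)(75.00) + (2700.00)(10.00) = 342000.00 in³
X̄ = 316650.00 / 6900.00 = 45.89 in
Ȳ = 342000.00 / 6900.00 = 49.57 in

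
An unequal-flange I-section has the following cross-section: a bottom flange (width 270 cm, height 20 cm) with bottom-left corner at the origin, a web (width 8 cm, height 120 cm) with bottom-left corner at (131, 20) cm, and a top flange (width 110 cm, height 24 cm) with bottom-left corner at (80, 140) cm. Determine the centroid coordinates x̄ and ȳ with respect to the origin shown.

bottom flange: A = 270 × 20 = 5400.00, centroid at (135.00, 10.00).
web: A = 8 × 120 = 960.00, centroid at (135.00, 80.00).
top flange: A = 110 × 24 = 2640.00, centroid at (135.00, 152.00).
ΣA = 9000.00 cm²
ΣAx̄ = (5400.00)(135.00) + (960.00)(135.00) + (2640.00)(135.00) = 1215000.00 cm³
ΣAȳ = (5400.00)(10.00) + (960.00)(80.00) + (2640.00)(152.00) = 532080.00 cm³
x̄ = 1215000.00 / 9000.00 = 135.00 cm
ȳ = 532080.00 / 9000.00 = 59.12 cm

x̄ = 135.00 cm, ȳ = 59.12 cm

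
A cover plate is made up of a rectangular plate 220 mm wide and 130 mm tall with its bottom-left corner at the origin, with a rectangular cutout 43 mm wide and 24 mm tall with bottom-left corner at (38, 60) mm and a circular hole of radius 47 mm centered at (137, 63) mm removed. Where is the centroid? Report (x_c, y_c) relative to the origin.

x_c = 103.44 mm, y_c = 65.32 mm

Part | A | x̄ᵢ | ȳᵢ | A·x̄ᵢ | A·ȳᵢ
plate | 28600.00 | 110.00 | 65.00 | 3146000.00 | 1859000.00
hole 1 | -1032.00 | 59.50 | 72.00 | -61404.00 | -74304.00
hole 2 | -6939.78 | 137.00 | 63.00 | -950749.61 | -437206.02
Σ | 20628.22 |  |  | 2133846.39 | 1347489.98
x_c = 2133846.39 / 20628.22 = 103.44 mm
y_c = 1347489.98 / 20628.22 = 65.32 mm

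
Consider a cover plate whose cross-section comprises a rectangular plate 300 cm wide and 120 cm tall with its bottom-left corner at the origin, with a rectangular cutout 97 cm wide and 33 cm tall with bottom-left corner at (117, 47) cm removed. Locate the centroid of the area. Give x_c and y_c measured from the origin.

Part | A | x̄ᵢ | ȳᵢ | A·x̄ᵢ | A·ȳᵢ
plate | 36000.00 | 150.00 | 60.00 | 5400000.00 | 2160000.00
hole | -3201.00 | 165.50 | 63.50 | -529765.50 | -203263.50
Σ | 32799.00 |  |  | 4870234.50 | 1956736.50
x_c = 4870234.50 / 32799.00 = 148.49 cm
y_c = 1956736.50 / 32799.00 = 59.66 cm

x_c = 148.49 cm, y_c = 59.66 cm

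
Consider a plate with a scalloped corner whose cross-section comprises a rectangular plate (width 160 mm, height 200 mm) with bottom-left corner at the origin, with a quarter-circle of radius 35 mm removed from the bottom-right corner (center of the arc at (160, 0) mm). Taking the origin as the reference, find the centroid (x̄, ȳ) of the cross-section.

plate: A = 160 × 200 = 32000.00, centroid at (80.00, 100.00).
removed quarter-circle: A = −¼π·35² = -962.11, centroid at (145.15, 14.85).
ΣA = 31037.89 mm²
ΣAx̄ = (32000.00)(80.00) + (-962.11)(145.15) = 2420353.63 mm³
ΣAȳ = (32000.00)(100.00) + (-962.11)(14.85) = 3185708.33 mm³
x̄ = 2420353.63 / 31037.89 = 77.98 mm
ȳ = 3185708.33 / 31037.89 = 102.64 mm

x̄ = 77.98 mm, ȳ = 102.64 mm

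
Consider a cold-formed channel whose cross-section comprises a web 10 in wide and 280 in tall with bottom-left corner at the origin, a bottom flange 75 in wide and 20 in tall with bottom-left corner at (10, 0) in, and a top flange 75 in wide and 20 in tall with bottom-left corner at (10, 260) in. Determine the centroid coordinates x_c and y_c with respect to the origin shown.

x_c = 26.98 in, y_c = 140.00 in

web: A = 10 × 280 = 2800.00, centroid at (5.00, 140.00).
bottom flange: A = 75 × 20 = 1500.00, centroid at (47.50, 10.00).
top flange: A = 75 × 20 = 1500.00, centroid at (47.50, 270.00).
ΣA = 5800.00 in², ΣAx_c = 156500.00 in³, ΣAy_c = 812000.00 in³.
x_c = 156500.00/5800.00 = 26.98 in; y_c = 812000.00/5800.00 = 140.00 in.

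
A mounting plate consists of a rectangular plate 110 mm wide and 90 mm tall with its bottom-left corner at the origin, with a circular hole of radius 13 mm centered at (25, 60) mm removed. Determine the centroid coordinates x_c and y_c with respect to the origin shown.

x_c = 56.70 mm, y_c = 44.15 mm

plate: A = 110 × 90 = 9900.00, centroid at (55.00, 45.00).
hole: A = −π·13² = -530.93, centroid at (25.00, 60.00).
ΣA = 9369.07 mm²
ΣAx_c = (9900.00)(55.00) + (-530.93)(25.00) = 531226.77 mm³
ΣAy_c = (9900.00)(45.00) + (-530.93)(60.00) = 413644.25 mm³
x_c = 531226.77 / 9369.07 = 56.70 mm
y_c = 413644.25 / 9369.07 = 44.15 mm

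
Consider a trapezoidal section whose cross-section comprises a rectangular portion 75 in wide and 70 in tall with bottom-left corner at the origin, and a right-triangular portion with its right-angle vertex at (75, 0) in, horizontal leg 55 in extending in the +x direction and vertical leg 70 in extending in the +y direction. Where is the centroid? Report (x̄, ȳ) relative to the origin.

rectangular portion: A = 75 × 70 = 5250.00, centroid at (37.50, 35.00).
triangular portion: A = ½·55·70 = 1925.00, centroid at (93.33, 23.33).
ΣA = 7175.00 in², ΣAx̄ = 376541.67 in³, ΣAȳ = 228666.67 in³.
x̄ = 376541.67/7175.00 = 52.48 in; ȳ = 228666.67/7175.00 = 31.87 in.

x̄ = 52.48 in, ȳ = 31.87 in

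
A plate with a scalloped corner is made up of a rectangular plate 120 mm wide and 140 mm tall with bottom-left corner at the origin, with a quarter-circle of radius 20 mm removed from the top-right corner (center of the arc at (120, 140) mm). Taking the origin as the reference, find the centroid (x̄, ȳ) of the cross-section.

x̄ = 59.02 mm, ȳ = 68.83 mm

Part | A | x̄ᵢ | ȳᵢ | A·x̄ᵢ | A·ȳᵢ
plate | 16800.00 | 60.00 | 70.00 | 1008000.00 | 1176000.00
removed quarter-circle | -314.16 | 111.51 | 131.51 | -35032.45 | -41315.63
Σ | 16485.84 |  |  | 972967.55 | 1134684.37
x̄ = 972967.55 / 16485.84 = 59.02 mm
ȳ = 1134684.37 / 16485.84 = 68.83 mm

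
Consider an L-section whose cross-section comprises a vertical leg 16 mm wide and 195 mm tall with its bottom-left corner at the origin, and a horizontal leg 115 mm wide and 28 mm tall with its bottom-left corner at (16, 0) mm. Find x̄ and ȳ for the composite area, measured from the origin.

vertical leg: A = 16 × 195 = 3120.00, centroid at (8.00, 97.50).
horizontal leg: A = 115 × 28 = 3220.00, centroid at (73.50, 14.00).
ΣA = 6340.00 mm²
ΣAx̄ = (3120.00)(8.00) + (3220.00)(73.50) = 261630.00 mm³
ΣAȳ = (3120.00)(97.50) + (3220.00)(14.00) = 349280.00 mm³
x̄ = 261630.00 / 6340.00 = 41.27 mm
ȳ = 349280.00 / 6340.00 = 55.09 mm

x̄ = 41.27 mm, ȳ = 55.09 mm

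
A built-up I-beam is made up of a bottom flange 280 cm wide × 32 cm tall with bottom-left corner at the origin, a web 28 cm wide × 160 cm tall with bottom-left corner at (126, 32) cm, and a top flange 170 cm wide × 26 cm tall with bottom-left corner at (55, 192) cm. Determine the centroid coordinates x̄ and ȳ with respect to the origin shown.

Part | A | x̄ᵢ | ȳᵢ | A·x̄ᵢ | A·ȳᵢ
bottom flange | 8960.00 | 140.00 | 16.00 | 1254400.00 | 143360.00
web | 4480.00 | 140.00 | 112.00 | 627200.00 | 501760.00
top flange | 4420.00 | 140.00 | 205.00 | 618800.00 | 906100.00
Σ | 17860.00 |  |  | 2500400.00 | 1551220.00
x̄ = 2500400.00 / 17860.00 = 140.00 cm
ȳ = 1551220.00 / 17860.00 = 86.85 cm

x̄ = 140.00 cm, ȳ = 86.85 cm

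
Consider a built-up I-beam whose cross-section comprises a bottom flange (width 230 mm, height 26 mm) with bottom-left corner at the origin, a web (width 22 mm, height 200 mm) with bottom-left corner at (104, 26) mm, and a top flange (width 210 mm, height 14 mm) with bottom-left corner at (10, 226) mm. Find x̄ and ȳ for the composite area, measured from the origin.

bottom flange: A = 230 × 26 = 5980.00, centroid at (115.00, 13.00).
web: A = 22 × 200 = 4400.00, centroid at (115.00, 126.00).
top flange: A = 210 × 14 = 2940.00, centroid at (115.00, 233.00).
ΣA = 13320.00 mm², ΣAx̄ = 1531800.00 mm³, ΣAȳ = 1317160.00 mm³.
x̄ = 1531800.00/13320.00 = 115.00 mm; ȳ = 1317160.00/13320.00 = 98.89 mm.

x̄ = 115.00 mm, ȳ = 98.89 mm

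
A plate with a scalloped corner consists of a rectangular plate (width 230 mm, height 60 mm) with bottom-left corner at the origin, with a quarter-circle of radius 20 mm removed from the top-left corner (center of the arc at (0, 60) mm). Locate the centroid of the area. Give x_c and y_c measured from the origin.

x_c = 117.48 mm, y_c = 29.50 mm

Part | A | x̄ᵢ | ȳᵢ | A·x̄ᵢ | A·ȳᵢ
plate | 13800.00 | 115.00 | 30.00 | 1587000.00 | 414000.00
removed quarter-circle | -314.16 | 8.49 | 51.51 | -2666.67 | -16182.89
Σ | 13485.84 |  |  | 1584333.33 | 397817.11
x_c = 1584333.33 / 13485.84 = 117.48 mm
y_c = 397817.11 / 13485.84 = 29.50 mm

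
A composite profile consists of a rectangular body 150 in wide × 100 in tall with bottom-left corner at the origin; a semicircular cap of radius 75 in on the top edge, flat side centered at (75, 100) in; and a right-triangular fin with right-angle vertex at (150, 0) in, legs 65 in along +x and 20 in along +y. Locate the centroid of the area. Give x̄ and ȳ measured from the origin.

rectangular body: A = 150 × 100 = 15000.00, centroid at (75.00, 50.00).
semicircular top: A = ½π·75² = 8835.73, centroid at (75.00, 131.83).
triangular fin: A = ½·65·20 = 650.00, centroid at (171.67, 6.67).
ΣA = 24485.73 in²
ΣAx̄ = (15000.00)(75.00) + (8835.73)(75.00) + (650.00)(171.67) = 1899263.03 in³
ΣAȳ = (15000.00)(50.00) + (8835.73)(131.83) + (650.00)(6.67) = 1919156.27 in³
x̄ = 1899263.03 / 24485.73 = 77.57 in
ȳ = 1919156.27 / 24485.73 = 78.38 in

x̄ = 77.57 in, ȳ = 78.38 in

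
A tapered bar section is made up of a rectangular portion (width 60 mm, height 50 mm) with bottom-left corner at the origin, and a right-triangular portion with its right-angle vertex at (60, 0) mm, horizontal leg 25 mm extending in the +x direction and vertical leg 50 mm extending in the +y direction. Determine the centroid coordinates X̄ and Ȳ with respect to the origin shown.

Part | A | x̄ᵢ | ȳᵢ | A·x̄ᵢ | A·ȳᵢ
rectangular portion | 3000.00 | 30.00 | 25.00 | 90000.00 | 75000.00
triangular portion | 625.00 | 68.33 | 16.67 | 42708.33 | 10416.67
Σ | 3625.00 |  |  | 132708.33 | 85416.67
X̄ = 132708.33 / 3625.00 = 36.61 mm
Ȳ = 85416.67 / 3625.00 = 23.56 mm

X̄ = 36.61 mm, Ȳ = 23.56 mm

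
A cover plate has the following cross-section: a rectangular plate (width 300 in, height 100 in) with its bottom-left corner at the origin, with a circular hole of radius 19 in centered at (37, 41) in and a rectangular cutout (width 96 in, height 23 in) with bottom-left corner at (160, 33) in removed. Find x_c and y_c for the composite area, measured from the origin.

x_c = 150.00 in, y_c = 50.84 in

plate: A = 300 × 100 = 30000.00, centroid at (150.00, 50.00).
hole 1: A = −π·19² = -1134.11, centroid at (37.00, 41.00).
hole 2: A = −(96 × 23) = -2208.00, centroid at (208.00, 44.50).
ΣA = 26657.89 in²
ΣAx_c = (30000.00)(150.00) + (-1134.11)(37.00) + (-2208.00)(208.00) = 3998773.75 in³
ΣAy_c = (30000.00)(50.00) + (-1134.11)(41.00) + (-2208.00)(44.50) = 1355245.29 in³
x_c = 3998773.75 / 26657.89 = 150.00 in
y_c = 1355245.29 / 26657.89 = 50.84 in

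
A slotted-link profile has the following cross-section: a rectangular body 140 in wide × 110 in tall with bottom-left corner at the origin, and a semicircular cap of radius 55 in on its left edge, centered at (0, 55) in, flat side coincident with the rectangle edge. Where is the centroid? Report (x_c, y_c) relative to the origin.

rectangular body: A = 140 × 110 = 15400.00, centroid at (70.00, 55.00).
semicircular end: A = ½π·55² = 4751.66, centroid at (-23.34, 55.00).
ΣA = 20151.66 in²
ΣAx_c = (15400.00)(70.00) + (4751.66)(-23.34) = 967083.33 in³
ΣAy_c = (15400.00)(55.00) + (4751.66)(55.00) = 1108341.24 in³
x_c = 967083.33 / 20151.66 = 47.99 in
y_c = 1108341.24 / 20151.66 = 55.00 in

x_c = 47.99 in, y_c = 55.00 in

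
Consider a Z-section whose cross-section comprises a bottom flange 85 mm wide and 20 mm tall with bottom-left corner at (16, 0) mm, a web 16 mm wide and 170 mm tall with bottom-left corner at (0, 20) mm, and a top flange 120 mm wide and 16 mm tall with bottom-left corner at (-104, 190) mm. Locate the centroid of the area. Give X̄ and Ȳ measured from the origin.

Part | A | x̄ᵢ | ȳᵢ | A·x̄ᵢ | A·ȳᵢ
bottom flange | 1700.00 | 58.50 | 10.00 | 99450.00 | 17000.00
web | 2720.00 | 8.00 | 105.00 | 21760.00 | 285600.00
top flange | 1920.00 | -44.00 | 198.00 | -84480.00 | 380160.00
Σ | 6340.00 |  |  | 36730.00 | 682760.00
X̄ = 36730.00 / 6340.00 = 5.79 mm
Ȳ = 682760.00 / 6340.00 = 107.69 mm

X̄ = 5.79 mm, Ȳ = 107.69 mm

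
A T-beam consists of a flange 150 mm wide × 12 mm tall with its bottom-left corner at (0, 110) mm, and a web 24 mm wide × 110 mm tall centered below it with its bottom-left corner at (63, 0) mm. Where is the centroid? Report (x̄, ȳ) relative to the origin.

x̄ = 75.00 mm, ȳ = 79.73 mm

Part | A | x̄ᵢ | ȳᵢ | A·x̄ᵢ | A·ȳᵢ
web | 2640.00 | 75.00 | 55.00 | 198000.00 | 145200.00
flange | 1800.00 | 75.00 | 116.00 | 135000.00 | 208800.00
Σ | 4440.00 |  |  | 333000.00 | 354000.00
x̄ = 333000.00 / 4440.00 = 75.00 mm
ȳ = 354000.00 / 4440.00 = 79.73 mm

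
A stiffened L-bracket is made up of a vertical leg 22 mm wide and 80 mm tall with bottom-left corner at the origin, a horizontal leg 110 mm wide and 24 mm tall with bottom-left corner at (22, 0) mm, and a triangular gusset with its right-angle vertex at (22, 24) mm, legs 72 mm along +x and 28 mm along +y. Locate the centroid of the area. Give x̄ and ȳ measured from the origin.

vertical leg: A = 22 × 80 = 1760.00, centroid at (11.00, 40.00).
horizontal leg: A = 110 × 24 = 2640.00, centroid at (77.00, 12.00).
gusset: A = ½·72·28 = 1008.00, centroid at (46.00, 33.33).
ΣA = 5408.00 mm², ΣAx̄ = 269008.00 mm³, ΣAȳ = 135680.00 mm³.
x̄ = 269008.00/5408.00 = 49.74 mm; ȳ = 135680.00/5408.00 = 25.09 mm.

x̄ = 49.74 mm, ȳ = 25.09 mm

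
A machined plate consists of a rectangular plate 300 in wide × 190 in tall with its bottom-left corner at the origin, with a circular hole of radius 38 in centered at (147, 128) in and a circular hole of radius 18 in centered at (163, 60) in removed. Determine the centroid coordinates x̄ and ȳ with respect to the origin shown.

x̄ = 150.01 in, ȳ = 92.78 in

plate: A = 300 × 190 = 57000.00, centroid at (150.00, 95.00).
hole 1: A = −π·38² = -4536.46, centroid at (147.00, 128.00).
hole 2: A = −π·18² = -1017.88, centroid at (163.00, 60.00).
ΣA = 51445.66 in²
ΣAx̄ = (57000.00)(150.00) + (-4536.46)(147.00) + (-1017.88)(163.00) = 7717226.62 in³
ΣAȳ = (57000.00)(95.00) + (-4536.46)(128.00) + (-1017.88)(60.00) = 4773260.59 in³
x̄ = 7717226.62 / 51445.66 = 150.01 in
ȳ = 4773260.59 / 51445.66 = 92.78 in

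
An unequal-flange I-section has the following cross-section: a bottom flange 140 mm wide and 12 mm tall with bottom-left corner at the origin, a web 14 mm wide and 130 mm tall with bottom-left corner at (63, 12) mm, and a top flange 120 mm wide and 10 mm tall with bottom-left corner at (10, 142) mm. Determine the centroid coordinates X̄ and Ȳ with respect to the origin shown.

Part | A | x̄ᵢ | ȳᵢ | A·x̄ᵢ | A·ȳᵢ
bottom flange | 1680.00 | 70.00 | 6.00 | 117600.00 | 10080.00
web | 1820.00 | 70.00 | 77.00 | 127400.00 | 140140.00
top flange | 1200.00 | 70.00 | 147.00 | 84000.00 | 176400.00
Σ | 4700.00 |  |  | 329000.00 | 326620.00
X̄ = 329000.00 / 4700.00 = 70.00 mm
Ȳ = 326620.00 / 4700.00 = 69.49 mm

X̄ = 70.00 mm, Ȳ = 69.49 mm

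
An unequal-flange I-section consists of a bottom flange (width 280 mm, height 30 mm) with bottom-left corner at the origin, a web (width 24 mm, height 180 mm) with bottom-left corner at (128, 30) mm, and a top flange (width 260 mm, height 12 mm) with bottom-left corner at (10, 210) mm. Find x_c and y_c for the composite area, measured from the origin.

bottom flange: A = 280 × 30 = 8400.00, centroid at (140.00, 15.00).
web: A = 24 × 180 = 4320.00, centroid at (140.00, 120.00).
top flange: A = 260 × 12 = 3120.00, centroid at (140.00, 216.00).
ΣA = 15840.00 mm²
ΣAx_c = (8400.00)(140.00) + (4320.00)(140.00) + (3120.00)(140.00) = 2217600.00 mm³
ΣAy_c = (8400.00)(15.00) + (4320.00)(120.00) + (3120.00)(216.00) = 1318320.00 mm³
x_c = 2217600.00 / 15840.00 = 140.00 mm
y_c = 1318320.00 / 15840.00 = 83.23 mm

x_c = 140.00 mm, y_c = 83.23 mm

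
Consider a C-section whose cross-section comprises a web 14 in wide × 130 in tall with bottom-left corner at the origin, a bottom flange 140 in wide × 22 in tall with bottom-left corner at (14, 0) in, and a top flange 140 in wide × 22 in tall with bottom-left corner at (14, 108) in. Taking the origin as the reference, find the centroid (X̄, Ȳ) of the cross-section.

web: A = 14 × 130 = 1820.00, centroid at (7.00, 65.00).
bottom flange: A = 140 × 22 = 3080.00, centroid at (84.00, 11.00).
top flange: A = 140 × 22 = 3080.00, centroid at (84.00, 119.00).
ΣA = 7980.00 in², ΣAX̄ = 530180.00 in³, ΣAȲ = 518700.00 in³.
X̄ = 530180.00/7980.00 = 66.44 in; Ȳ = 518700.00/7980.00 = 65.00 in.

X̄ = 66.44 in, Ȳ = 65.00 in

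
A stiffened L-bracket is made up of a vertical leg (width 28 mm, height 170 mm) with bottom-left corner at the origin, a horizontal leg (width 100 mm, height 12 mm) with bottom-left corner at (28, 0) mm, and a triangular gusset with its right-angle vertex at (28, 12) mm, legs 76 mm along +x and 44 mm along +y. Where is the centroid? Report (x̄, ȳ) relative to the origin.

Part | A | x̄ᵢ | ȳᵢ | A·x̄ᵢ | A·ȳᵢ
vertical leg | 4760.00 | 14.00 | 85.00 | 66640.00 | 404600.00
horizontal leg | 1200.00 | 78.00 | 6.00 | 93600.00 | 7200.00
gusset | 1672.00 | 53.33 | 26.67 | 89173.33 | 44586.67
Σ | 7632.00 |  |  | 249413.33 | 456386.67
x̄ = 249413.33 / 7632.00 = 32.68 mm
ȳ = 456386.67 / 7632.00 = 59.80 mm

x̄ = 32.68 mm, ȳ = 59.80 mm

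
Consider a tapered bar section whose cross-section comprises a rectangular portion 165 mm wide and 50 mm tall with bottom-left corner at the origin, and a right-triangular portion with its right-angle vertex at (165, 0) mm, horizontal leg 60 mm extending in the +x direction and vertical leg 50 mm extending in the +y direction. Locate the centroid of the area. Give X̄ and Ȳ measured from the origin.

rectangular portion: A = 165 × 50 = 8250.00, centroid at (82.50, 25.00).
triangular portion: A = ½·60·50 = 1500.00, centroid at (185.00, 16.67).
ΣA = 9750.00 mm²
ΣAX̄ = (8250.00)(82.50) + (1500.00)(185.00) = 958125.00 mm³
ΣAȲ = (8250.00)(25.00) + (1500.00)(16.67) = 231250.00 mm³
X̄ = 958125.00 / 9750.00 = 98.27 mm
Ȳ = 231250.00 / 9750.00 = 23.72 mm

X̄ = 98.27 mm, Ȳ = 23.72 mm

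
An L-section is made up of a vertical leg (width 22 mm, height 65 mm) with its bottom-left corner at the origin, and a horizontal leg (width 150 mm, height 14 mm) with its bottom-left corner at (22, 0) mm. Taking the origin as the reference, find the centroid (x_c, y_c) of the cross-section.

x_c = 62.16 mm, y_c = 17.33 mm

vertical leg: A = 22 × 65 = 1430.00, centroid at (11.00, 32.50).
horizontal leg: A = 150 × 14 = 2100.00, centroid at (97.00, 7.00).
ΣA = 3530.00 mm²
ΣAx_c = (1430.00)(11.00) + (2100.00)(97.00) = 219430.00 mm³
ΣAy_c = (1430.00)(32.50) + (2100.00)(7.00) = 61175.00 mm³
x_c = 219430.00 / 3530.00 = 62.16 mm
y_c = 61175.00 / 3530.00 = 17.33 mm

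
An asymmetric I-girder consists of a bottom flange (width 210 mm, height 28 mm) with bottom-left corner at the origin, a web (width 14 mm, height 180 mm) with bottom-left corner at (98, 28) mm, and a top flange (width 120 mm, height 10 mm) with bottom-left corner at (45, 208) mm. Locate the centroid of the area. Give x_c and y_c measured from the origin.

Part | A | x̄ᵢ | ȳᵢ | A·x̄ᵢ | A·ȳᵢ
bottom flange | 5880.00 | 105.00 | 14.00 | 617400.00 | 82320.00
web | 2520.00 | 105.00 | 118.00 | 264600.00 | 297360.00
top flange | 1200.00 | 105.00 | 213.00 | 126000.00 | 255600.00
Σ | 9600.00 |  |  | 1008000.00 | 635280.00
x_c = 1008000.00 / 9600.00 = 105.00 mm
y_c = 635280.00 / 9600.00 = 66.17 mm

x_c = 105.00 mm, y_c = 66.17 mm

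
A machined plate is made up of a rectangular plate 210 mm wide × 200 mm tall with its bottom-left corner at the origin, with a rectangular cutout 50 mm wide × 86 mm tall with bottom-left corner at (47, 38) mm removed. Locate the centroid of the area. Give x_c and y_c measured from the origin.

plate: A = 210 × 200 = 42000.00, centroid at (105.00, 100.00).
hole: A = −(50 × 86) = -4300.00, centroid at (72.00, 81.00).
ΣA = 37700.00 mm²
ΣAx_c = (42000.00)(105.00) + (-4300.00)(72.00) = 4100400.00 mm³
ΣAy_c = (42000.00)(100.00) + (-4300.00)(81.00) = 3851700.00 mm³
x_c = 4100400.00 / 37700.00 = 108.76 mm
y_c = 3851700.00 / 37700.00 = 102.17 mm

x_c = 108.76 mm, y_c = 102.17 mm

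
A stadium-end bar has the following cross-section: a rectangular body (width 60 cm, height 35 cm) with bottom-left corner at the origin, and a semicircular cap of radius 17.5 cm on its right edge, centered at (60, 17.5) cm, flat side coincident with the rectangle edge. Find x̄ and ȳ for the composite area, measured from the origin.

rectangular body: A = 60 × 35 = 2100.00, centroid at (30.00, 17.50).
semicircular end: A = ½π·17.5² = 481.06, centroid at (67.43, 17.50).
ΣA = 2581.06 cm²
ΣAx̄ = (2100.00)(30.00) + (481.06)(67.43) = 95436.30 cm³
ΣAȳ = (2100.00)(17.50) + (481.06)(17.50) = 45168.49 cm³
x̄ = 95436.30 / 2581.06 = 36.98 cm
ȳ = 45168.49 / 2581.06 = 17.50 cm

x̄ = 36.98 cm, ȳ = 17.50 cm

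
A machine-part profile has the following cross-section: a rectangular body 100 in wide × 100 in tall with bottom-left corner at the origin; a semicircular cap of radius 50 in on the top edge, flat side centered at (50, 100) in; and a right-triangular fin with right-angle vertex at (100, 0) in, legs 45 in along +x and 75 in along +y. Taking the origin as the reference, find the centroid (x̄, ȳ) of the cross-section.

rectangular body: A = 100 × 100 = 10000.00, centroid at (50.00, 50.00).
semicircular top: A = ½π·50² = 3926.99, centroid at (50.00, 121.22).
triangular fin: A = ½·45·75 = 1687.50, centroid at (115.00, 25.00).
ΣA = 15614.49 in²
ΣAx̄ = (10000.00)(50.00) + (3926.99)(50.00) + (1687.50)(115.00) = 890412.04 in³
ΣAȳ = (10000.00)(50.00) + (3926.99)(121.22) + (1687.50)(25.00) = 1018219.92 in³
x̄ = 890412.04 / 15614.49 = 57.02 in
ȳ = 1018219.92 / 15614.49 = 65.21 in

x̄ = 57.02 in, ȳ = 65.21 in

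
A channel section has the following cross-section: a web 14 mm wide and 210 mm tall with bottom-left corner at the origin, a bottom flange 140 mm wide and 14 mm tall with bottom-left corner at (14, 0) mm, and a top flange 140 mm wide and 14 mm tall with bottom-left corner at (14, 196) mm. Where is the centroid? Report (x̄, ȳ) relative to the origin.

x̄ = 51.00 mm, ȳ = 105.00 mm

web: A = 14 × 210 = 2940.00, centroid at (7.00, 105.00).
bottom flange: A = 140 × 14 = 1960.00, centroid at (84.00, 7.00).
top flange: A = 140 × 14 = 1960.00, centroid at (84.00, 203.00).
ΣA = 6860.00 mm², ΣAx̄ = 349860.00 mm³, ΣAȳ = 720300.00 mm³.
x̄ = 349860.00/6860.00 = 51.00 mm; ȳ = 720300.00/6860.00 = 105.00 mm.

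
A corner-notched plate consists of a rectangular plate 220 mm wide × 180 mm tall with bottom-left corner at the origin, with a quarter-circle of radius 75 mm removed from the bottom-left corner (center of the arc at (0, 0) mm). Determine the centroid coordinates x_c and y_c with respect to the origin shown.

plate: A = 220 × 180 = 39600.00, centroid at (110.00, 90.00).
removed quarter-circle: A = −¼π·75² = -4417.86, centroid at (31.83, 31.83).
ΣA = 35182.14 mm², ΣAx_c = 4215375.00 mm³, ΣAy_c = 3423375.00 mm³.
x_c = 4215375.00/35182.14 = 119.82 mm; y_c = 3423375.00/35182.14 = 97.30 mm.

x_c = 119.82 mm, y_c = 97.30 mm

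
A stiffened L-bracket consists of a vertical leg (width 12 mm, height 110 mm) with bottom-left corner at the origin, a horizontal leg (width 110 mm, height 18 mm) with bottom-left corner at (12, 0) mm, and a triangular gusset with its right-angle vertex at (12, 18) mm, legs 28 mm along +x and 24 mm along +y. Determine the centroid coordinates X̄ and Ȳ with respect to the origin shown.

X̄ = 40.63 mm, Ȳ = 27.27 mm

vertical leg: A = 12 × 110 = 1320.00, centroid at (6.00, 55.00).
horizontal leg: A = 110 × 18 = 1980.00, centroid at (67.00, 9.00).
gusset: A = ½·28·24 = 336.00, centroid at (21.33, 26.00).
ΣA = 3636.00 mm², ΣAX̄ = 147748.00 mm³, ΣAȲ = 99156.00 mm³.
X̄ = 147748.00/3636.00 = 40.63 mm; Ȳ = 99156.00/3636.00 = 27.27 mm.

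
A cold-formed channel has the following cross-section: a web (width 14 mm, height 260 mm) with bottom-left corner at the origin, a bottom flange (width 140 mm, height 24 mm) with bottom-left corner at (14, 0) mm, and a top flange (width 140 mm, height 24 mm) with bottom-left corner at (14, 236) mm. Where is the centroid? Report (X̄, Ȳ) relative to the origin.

X̄ = 56.95 mm, Ȳ = 130.00 mm

web: A = 14 × 260 = 3640.00, centroid at (7.00, 130.00).
bottom flange: A = 140 × 24 = 3360.00, centroid at (84.00, 12.00).
top flange: A = 140 × 24 = 3360.00, centroid at (84.00, 248.00).
ΣA = 10360.00 mm², ΣAX̄ = 589960.00 mm³, ΣAȲ = 1346800.00 mm³.
X̄ = 589960.00/10360.00 = 56.95 mm; Ȳ = 1346800.00/10360.00 = 130.00 mm.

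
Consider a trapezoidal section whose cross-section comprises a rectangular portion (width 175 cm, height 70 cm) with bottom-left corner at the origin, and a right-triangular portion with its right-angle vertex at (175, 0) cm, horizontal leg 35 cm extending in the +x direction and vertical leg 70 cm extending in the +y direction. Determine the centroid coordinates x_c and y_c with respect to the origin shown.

Part | A | x̄ᵢ | ȳᵢ | A·x̄ᵢ | A·ȳᵢ
rectangular portion | 12250.00 | 87.50 | 35.00 | 1071875.00 | 428750.00
triangular portion | 1225.00 | 186.67 | 23.33 | 228666.67 | 28583.33
Σ | 13475.00 |  |  | 1300541.67 | 457333.33
x_c = 1300541.67 / 13475.00 = 96.52 cm
y_c = 457333.33 / 13475.00 = 33.94 cm

x_c = 96.52 cm, y_c = 33.94 cm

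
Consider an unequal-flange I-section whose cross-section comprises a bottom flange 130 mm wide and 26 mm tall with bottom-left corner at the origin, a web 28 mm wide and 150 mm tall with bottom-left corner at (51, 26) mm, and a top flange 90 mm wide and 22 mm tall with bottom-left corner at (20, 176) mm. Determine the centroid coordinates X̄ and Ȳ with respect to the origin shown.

X̄ = 65.00 mm, Ȳ = 87.70 mm

bottom flange: A = 130 × 26 = 3380.00, centroid at (65.00, 13.00).
web: A = 28 × 150 = 4200.00, centroid at (65.00, 101.00).
top flange: A = 90 × 22 = 1980.00, centroid at (65.00, 187.00).
ΣA = 9560.00 mm², ΣAX̄ = 621400.00 mm³, ΣAȲ = 838400.00 mm³.
X̄ = 621400.00/9560.00 = 65.00 mm; Ȳ = 838400.00/9560.00 = 87.70 mm.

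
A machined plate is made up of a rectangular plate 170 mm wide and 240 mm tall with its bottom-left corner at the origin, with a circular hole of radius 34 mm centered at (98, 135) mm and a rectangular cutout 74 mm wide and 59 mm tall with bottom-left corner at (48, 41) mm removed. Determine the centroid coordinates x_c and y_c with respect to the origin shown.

x_c = 83.56 mm, y_c = 124.93 mm

plate: A = 170 × 240 = 40800.00, centroid at (85.00, 120.00).
hole 1: A = −π·34² = -3631.68, centroid at (98.00, 135.00).
hole 2: A = −(74 × 59) = -4366.00, centroid at (85.00, 70.50).
ΣA = 32802.32 mm²
ΣAx_c = (40800.00)(85.00) + (-3631.68)(98.00) + (-4366.00)(85.00) = 2740985.25 mm³
ΣAy_c = (40800.00)(120.00) + (-3631.68)(135.00) + (-4366.00)(70.50) = 4097920.05 mm³
x_c = 2740985.25 / 32802.32 = 83.56 mm
y_c = 4097920.05 / 32802.32 = 124.93 mm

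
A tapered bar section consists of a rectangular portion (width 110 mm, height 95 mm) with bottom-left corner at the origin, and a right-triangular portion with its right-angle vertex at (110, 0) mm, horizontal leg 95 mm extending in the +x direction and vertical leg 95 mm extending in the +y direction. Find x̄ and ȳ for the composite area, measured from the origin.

Part | A | x̄ᵢ | ȳᵢ | A·x̄ᵢ | A·ȳᵢ
rectangular portion | 10450.00 | 55.00 | 47.50 | 574750.00 | 496375.00
triangular portion | 4512.50 | 141.67 | 31.67 | 639270.83 | 142895.83
Σ | 14962.50 |  |  | 1214020.83 | 639270.83
x̄ = 1214020.83 / 14962.50 = 81.14 mm
ȳ = 639270.83 / 14962.50 = 42.72 mm

x̄ = 81.14 mm, ȳ = 42.72 mm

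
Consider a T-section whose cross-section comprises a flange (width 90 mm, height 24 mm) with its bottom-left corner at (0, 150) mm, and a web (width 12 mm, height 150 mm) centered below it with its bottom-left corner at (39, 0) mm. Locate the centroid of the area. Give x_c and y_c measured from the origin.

x_c = 45.00 mm, y_c = 122.45 mm

web: A = 12 × 150 = 1800.00, centroid at (45.00, 75.00).
flange: A = 90 × 24 = 2160.00, centroid at (45.00, 162.00).
ΣA = 3960.00 mm²
ΣAx_c = (1800.00)(45.00) + (2160.00)(45.00) = 178200.00 mm³
ΣAy_c = (1800.00)(75.00) + (2160.00)(162.00) = 484920.00 mm³
x_c = 178200.00 / 3960.00 = 45.00 mm
y_c = 484920.00 / 3960.00 = 122.45 mm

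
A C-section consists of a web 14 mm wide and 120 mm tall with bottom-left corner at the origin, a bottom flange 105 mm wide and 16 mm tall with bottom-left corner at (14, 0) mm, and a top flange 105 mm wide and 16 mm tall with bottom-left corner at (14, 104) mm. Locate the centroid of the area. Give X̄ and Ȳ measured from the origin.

web: A = 14 × 120 = 1680.00, centroid at (7.00, 60.00).
bottom flange: A = 105 × 16 = 1680.00, centroid at (66.50, 8.00).
top flange: A = 105 × 16 = 1680.00, centroid at (66.50, 112.00).
ΣA = 5040.00 mm², ΣAX̄ = 235200.00 mm³, ΣAȲ = 302400.00 mm³.
X̄ = 235200.00/5040.00 = 46.67 mm; Ȳ = 302400.00/5040.00 = 60.00 mm.

X̄ = 46.67 mm, Ȳ = 60.00 mm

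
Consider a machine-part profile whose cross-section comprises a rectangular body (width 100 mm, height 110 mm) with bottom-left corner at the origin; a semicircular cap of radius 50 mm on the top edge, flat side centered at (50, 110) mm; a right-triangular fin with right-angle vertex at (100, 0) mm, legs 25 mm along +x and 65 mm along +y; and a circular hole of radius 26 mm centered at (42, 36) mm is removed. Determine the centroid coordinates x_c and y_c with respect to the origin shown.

rectangular body: A = 100 × 110 = 11000.00, centroid at (50.00, 55.00).
semicircular top: A = ½π·50² = 3926.99, centroid at (50.00, 131.22).
triangular fin: A = ½·25·65 = 812.50, centroid at (108.33, 21.67).
hole: A = −π·26² = -2123.72, centroid at (42.00, 36.00).
ΣA = 13615.77 mm²
ΣAx_c = (11000.00)(50.00) + (3926.99)(50.00) + (812.50)(108.33) + (-2123.72)(42.00) = 745174.28 mm³
ΣAy_c = (11000.00)(55.00) + (3926.99)(131.22) + (812.50)(21.67) + (-2123.72)(36.00) = 1061452.69 mm³
x_c = 745174.28 / 13615.77 = 54.73 mm
y_c = 1061452.69 / 13615.77 = 77.96 mm

x_c = 54.73 mm, y_c = 77.96 mm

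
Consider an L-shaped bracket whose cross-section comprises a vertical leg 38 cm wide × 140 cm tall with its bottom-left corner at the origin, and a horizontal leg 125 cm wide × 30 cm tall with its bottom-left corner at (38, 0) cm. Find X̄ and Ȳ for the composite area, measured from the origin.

X̄ = 52.70 cm, Ȳ = 47.26 cm

vertical leg: A = 38 × 140 = 5320.00, centroid at (19.00, 70.00).
horizontal leg: A = 125 × 30 = 3750.00, centroid at (100.50, 15.00).
ΣA = 9070.00 cm², ΣAX̄ = 477955.00 cm³, ΣAȲ = 428650.00 cm³.
X̄ = 477955.00/9070.00 = 52.70 cm; Ȳ = 428650.00/9070.00 = 47.26 cm.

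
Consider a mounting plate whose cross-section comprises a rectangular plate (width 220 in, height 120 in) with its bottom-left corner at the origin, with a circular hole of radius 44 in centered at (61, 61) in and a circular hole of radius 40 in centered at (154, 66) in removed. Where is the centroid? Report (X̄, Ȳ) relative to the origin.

X̄ = 115.03 in, Ȳ = 57.63 in

plate: A = 220 × 120 = 26400.00, centroid at (110.00, 60.00).
hole 1: A = −π·44² = -6082.12, centroid at (61.00, 61.00).
hole 2: A = −π·40² = -5026.55, centroid at (154.00, 66.00).
ΣA = 15291.33 in², ΣAX̄ = 1758902.04 in³, ΣAȲ = 881238.29 in³.
X̄ = 1758902.04/15291.33 = 115.03 in; Ȳ = 881238.29/15291.33 = 57.63 in.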